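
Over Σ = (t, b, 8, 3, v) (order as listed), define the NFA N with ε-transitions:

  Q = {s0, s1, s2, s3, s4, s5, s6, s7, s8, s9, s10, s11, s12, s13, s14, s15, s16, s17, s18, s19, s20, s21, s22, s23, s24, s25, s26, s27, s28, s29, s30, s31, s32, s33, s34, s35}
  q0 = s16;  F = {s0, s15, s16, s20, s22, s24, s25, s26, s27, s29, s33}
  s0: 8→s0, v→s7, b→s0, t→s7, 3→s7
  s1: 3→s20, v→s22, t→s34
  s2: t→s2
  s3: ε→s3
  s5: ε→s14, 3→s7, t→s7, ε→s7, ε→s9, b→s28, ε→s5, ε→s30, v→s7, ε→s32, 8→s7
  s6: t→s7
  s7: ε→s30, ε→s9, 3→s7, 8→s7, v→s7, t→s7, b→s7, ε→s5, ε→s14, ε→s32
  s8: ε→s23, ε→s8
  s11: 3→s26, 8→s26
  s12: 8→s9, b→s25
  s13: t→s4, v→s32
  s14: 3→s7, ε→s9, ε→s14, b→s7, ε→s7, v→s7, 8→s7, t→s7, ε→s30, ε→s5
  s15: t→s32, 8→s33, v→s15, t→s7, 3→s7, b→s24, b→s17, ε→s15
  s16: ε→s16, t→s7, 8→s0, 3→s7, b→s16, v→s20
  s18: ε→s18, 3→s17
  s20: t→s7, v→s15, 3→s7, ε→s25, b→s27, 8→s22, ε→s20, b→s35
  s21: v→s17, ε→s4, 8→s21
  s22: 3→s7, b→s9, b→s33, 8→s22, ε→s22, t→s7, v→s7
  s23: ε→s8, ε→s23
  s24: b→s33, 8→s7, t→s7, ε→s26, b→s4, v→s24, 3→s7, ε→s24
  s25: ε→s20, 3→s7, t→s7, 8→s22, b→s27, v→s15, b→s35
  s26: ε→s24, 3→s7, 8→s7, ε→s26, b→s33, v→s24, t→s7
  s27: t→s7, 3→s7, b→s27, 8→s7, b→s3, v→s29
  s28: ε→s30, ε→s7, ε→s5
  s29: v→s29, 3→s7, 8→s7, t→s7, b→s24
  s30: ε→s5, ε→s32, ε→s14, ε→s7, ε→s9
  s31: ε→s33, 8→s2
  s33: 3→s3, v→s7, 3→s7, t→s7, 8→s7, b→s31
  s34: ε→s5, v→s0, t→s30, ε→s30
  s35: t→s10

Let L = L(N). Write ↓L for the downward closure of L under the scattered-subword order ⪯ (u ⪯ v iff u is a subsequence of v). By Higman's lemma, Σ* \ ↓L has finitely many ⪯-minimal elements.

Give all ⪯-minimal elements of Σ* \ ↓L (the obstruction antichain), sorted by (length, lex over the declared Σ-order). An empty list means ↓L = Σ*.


min(Σ*\↓L) = [t, 3, 8v, vb8, vv88, vvbbv].

|Q|=36, |F|=11, |δ|=140 (44 ε).
min D↑ (10 st, q0=0, F={1}): 0:t→1,b→0,8→2,3→1,v→3 1:t→1,b→1,8→1,3→1,v→1 2:t→1,b→2,8→2,3→1,v→1 3:t→1,b→4,8→5,3→1,v→6 4:t→1,b→4,8→1,3→1,v→7 5:t→1,b→8,8→5,3→1,v→1 6:t→1,b→9,8→8,3→1,v→6 7:t→1,b→9,8→1,3→1,v→7 8:t→1,b→8,8→1,3→1,v→1 9:t→1,b→8,8→1,3→1,v→9.
't': |S_i|=[25, 9] end={s10,s14,s2,s28,s30,s32,s5,s7,s9} — reject; 1/1 del acc.
'3': |S_i|=[25, 8] end={s14,s28,s3,s30,s32,s5,s7,s9} rej; 1/1 single-dels accept.
'8v': N↓-sim [25, 13, 7] end={s14,s28,s30,s32,s5,s7,s9} ∉↓L; 2/2 single-dels accept.
'vb8': |S_i|=[25, 23, 19, 8] end={s14,s2,s28,s30,s32,s5,s7,s9} — reject; 3/3 deletions ∈↓L.
'vv88': |S_i|=[25, 23, 17, 11, 8] end={s14,s2,s28,s30,s32,s5,s7,s9} — reject; 4/4 del acc.
'vvbbv': run [25, 23, 17, 15, 12, 7] end={s14,s28,s30,s32,s5,s7,s9} ∉↓L; 5/5 del acc.
6 words, ⪯-incomp.


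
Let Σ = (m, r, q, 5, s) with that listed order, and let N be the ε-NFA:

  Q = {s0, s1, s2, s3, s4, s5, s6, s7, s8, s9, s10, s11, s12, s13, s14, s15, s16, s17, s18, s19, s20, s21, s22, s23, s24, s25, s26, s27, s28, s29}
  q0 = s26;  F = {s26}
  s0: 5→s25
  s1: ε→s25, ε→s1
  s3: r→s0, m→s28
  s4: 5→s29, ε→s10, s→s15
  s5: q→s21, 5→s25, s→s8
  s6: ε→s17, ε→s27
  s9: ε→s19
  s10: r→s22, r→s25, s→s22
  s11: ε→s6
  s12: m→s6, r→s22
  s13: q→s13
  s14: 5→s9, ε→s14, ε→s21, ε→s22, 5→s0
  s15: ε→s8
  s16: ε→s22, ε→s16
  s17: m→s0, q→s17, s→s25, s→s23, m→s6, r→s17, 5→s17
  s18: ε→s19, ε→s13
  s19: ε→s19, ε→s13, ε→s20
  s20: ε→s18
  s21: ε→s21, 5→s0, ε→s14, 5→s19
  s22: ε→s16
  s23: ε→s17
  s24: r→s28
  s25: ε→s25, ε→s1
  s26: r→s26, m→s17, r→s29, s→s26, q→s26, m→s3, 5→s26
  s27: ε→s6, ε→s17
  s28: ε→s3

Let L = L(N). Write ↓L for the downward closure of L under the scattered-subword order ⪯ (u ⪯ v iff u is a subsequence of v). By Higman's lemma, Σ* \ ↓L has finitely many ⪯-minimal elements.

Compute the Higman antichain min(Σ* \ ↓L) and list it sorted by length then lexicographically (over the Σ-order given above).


Antichain: [m].

|Q|=30, |F|=1, |δ|=61 (28 ε).
min D↑ (2 st, q0=0, F={1}): 0:m→1,r→0,q→0,5→0,s→0 1:m→1,r→1,q→1,5→1,s→1 [Hopcroft].
'm': run [11, 9] end={s0,s1,s17,s23,s25,s27,s28,s3,s6} rej; 1/1 single-dels accept.
1 words, ⪯-incomp.


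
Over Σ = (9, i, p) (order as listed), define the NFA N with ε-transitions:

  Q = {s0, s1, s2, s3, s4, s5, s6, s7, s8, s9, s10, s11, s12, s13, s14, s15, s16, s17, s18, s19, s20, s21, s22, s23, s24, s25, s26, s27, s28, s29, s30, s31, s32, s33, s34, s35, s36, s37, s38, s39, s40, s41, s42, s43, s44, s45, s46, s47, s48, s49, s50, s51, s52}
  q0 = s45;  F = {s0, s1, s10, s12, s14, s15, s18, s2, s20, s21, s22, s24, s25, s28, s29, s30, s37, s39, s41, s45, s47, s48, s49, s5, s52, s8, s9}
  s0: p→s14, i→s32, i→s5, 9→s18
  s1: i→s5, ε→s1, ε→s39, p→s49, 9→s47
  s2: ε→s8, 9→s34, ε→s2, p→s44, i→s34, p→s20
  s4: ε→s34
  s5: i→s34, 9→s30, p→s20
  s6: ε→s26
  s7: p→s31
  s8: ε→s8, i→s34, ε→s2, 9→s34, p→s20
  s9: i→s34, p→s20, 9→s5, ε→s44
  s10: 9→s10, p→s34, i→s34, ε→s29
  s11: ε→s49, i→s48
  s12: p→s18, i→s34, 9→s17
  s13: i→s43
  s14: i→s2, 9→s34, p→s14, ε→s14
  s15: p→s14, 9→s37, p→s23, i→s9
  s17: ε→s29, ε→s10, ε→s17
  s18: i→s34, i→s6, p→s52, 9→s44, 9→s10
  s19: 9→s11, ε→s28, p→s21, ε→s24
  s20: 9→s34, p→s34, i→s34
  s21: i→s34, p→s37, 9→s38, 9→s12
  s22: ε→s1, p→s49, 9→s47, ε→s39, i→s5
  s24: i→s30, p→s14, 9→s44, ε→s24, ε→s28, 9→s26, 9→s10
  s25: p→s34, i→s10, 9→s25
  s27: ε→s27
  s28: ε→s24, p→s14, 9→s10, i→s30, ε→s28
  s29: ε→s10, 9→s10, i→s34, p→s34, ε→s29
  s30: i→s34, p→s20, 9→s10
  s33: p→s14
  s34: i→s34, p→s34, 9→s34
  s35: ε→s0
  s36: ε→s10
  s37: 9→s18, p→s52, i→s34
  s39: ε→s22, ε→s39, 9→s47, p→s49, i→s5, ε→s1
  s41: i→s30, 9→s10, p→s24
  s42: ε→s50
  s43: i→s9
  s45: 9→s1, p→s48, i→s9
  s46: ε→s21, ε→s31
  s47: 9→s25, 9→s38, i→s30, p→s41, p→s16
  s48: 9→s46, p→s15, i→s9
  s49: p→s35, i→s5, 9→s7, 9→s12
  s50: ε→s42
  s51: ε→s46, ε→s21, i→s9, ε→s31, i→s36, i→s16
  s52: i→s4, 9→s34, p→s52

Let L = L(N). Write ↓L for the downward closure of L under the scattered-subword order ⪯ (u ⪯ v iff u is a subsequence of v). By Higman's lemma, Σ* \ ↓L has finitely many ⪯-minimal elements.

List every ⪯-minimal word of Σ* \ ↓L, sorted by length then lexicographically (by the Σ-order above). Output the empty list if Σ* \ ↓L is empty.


|Q|=53, |F|=27, |δ|=143 (38 ε).
min D↑ (23 st, q0=0, F={7}): 0:9→1,i→2,p→3 1:9→4,i→5,p→6 2:9→5,i→7,p→8 3:9→9,i→2,p→10 4:9→11,i→12,p→13 5:9→12,i→7,p→8 6:9→14,i→5,p→15 7:9→7,i→7,p→7 8:9→7,i→7,p→7 9:9→14,i→7,p→16 10:9→16,i→2,p→17 11:9→11,i→18,p→7 12:9→18,i→7,p→8 13:9→18,i→12,p→19 14:9→18,i→7,p→20 15:9→20,i→5,p→17 16:9→20,i→7,p→21 17:9→7,i→22,p→17 18:9→18,i→7,p→7 19:9→18,i→12,p→17 20:9→18,i→7,p→21 21:9→7,i→7,p→21 22:9→7,i→7,p→8 [Hopcroft].
'ii': run [41, 14, 1] end={s34} ∉↓L; 2/2 single-dels accept.
'ip9': run [41, 14, 3, 1] end={s34} rej; 3/3 del acc.
'ipp': N↓-sim [41, 14, 3, 1] end={s34} rej; 3/3 del acc.
'p9i': N↓-sim [41, 35, 20, 4] end={s26,s34,s4,s6} ∉↓L; 3/3 single-dels accept.
'999p': |S_i|=[41, 36, 25, 8, 1] end={s34} — reject; 4/4 deletions ∈↓L.
'ppp9': |S_i|=[41, 35, 25, 9, 1] end={s34} rej; 4/4 single-dels accept.
6 words, ⪯-incomp.

A = [ii, ip9, ipp, p9i, 999p, ppp9].


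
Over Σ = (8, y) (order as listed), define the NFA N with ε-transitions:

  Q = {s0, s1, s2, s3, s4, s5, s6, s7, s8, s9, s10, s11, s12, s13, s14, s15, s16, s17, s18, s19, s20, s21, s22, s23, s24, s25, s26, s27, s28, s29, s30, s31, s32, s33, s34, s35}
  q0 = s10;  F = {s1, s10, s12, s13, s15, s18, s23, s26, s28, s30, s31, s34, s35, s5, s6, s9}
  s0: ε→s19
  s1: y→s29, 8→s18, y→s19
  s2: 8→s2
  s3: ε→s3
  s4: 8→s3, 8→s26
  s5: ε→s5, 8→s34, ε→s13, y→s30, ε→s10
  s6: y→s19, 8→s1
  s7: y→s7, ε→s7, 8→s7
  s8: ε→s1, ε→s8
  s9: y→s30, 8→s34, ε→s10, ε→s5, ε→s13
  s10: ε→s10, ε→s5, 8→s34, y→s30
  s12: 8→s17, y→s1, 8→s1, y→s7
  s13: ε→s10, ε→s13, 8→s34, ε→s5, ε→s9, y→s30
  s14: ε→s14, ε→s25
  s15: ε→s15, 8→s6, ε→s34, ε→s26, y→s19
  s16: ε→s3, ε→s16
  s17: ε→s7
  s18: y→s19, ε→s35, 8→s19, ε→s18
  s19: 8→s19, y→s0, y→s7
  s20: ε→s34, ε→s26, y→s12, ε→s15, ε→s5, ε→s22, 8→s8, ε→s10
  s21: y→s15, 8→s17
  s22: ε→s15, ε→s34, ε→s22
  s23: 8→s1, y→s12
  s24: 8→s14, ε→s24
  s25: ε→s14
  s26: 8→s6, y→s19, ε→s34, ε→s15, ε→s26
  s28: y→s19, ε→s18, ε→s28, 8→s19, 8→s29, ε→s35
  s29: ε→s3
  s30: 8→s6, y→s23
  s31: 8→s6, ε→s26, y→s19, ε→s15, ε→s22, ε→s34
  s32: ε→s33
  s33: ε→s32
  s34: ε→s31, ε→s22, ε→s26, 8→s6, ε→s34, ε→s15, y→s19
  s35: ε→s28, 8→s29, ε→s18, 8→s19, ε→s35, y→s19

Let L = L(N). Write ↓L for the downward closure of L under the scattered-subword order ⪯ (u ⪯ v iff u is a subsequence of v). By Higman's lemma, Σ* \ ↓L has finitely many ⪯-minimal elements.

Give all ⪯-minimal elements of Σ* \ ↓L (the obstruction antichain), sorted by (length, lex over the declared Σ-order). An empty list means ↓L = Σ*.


|Q|=36, |F|=16, |δ|=109 (59 ε).
min D↑ (9 st, q0=0, F={4}): 0:8→1,y→2 1:8→3,y→4 2:8→3,y→5 3:8→6,y→4 4:8→4,y→4 5:8→6,y→7 6:8→8,y→4 7:8→6,y→6 8:8→4,y→4 (ε-aug+det+¬).
'8y': N↓-sim [23, 16, 5] end={s0,s19,s29,s3,s7} — reject; 2/2 deletions ∈↓L.
'88888': |S_i|=[23, 16, 10, 9, 8, 5] end={s0,s19,s29,s3,s7} — reject; 5/5 del acc.
'y8888': run [23, 14, 11, 9, 8, 5] end={s0,s19,s29,s3,s7} — reject; 5/5 single-dels accept.
'yy888': run [23, 14, 12, 10, 8, 5] end={s0,s19,s29,s3,s7} — reject; 5/5 deletions ∈↓L.
'yyyyy': |S_i|=[23, 14, 12, 11, 9, 5] end={s0,s19,s29,s3,s7} ∉↓L; 5/5 deletions ∈↓L.
'yyyy88': N↓-sim [23, 14, 12, 11, 9, 8, 5] end={s0,s19,s29,s3,s7} ∉↓L; 6/6 del acc.
6 obstructions.

A = [8y, 88888, y8888, yy888, yyyyy, yyyy88].


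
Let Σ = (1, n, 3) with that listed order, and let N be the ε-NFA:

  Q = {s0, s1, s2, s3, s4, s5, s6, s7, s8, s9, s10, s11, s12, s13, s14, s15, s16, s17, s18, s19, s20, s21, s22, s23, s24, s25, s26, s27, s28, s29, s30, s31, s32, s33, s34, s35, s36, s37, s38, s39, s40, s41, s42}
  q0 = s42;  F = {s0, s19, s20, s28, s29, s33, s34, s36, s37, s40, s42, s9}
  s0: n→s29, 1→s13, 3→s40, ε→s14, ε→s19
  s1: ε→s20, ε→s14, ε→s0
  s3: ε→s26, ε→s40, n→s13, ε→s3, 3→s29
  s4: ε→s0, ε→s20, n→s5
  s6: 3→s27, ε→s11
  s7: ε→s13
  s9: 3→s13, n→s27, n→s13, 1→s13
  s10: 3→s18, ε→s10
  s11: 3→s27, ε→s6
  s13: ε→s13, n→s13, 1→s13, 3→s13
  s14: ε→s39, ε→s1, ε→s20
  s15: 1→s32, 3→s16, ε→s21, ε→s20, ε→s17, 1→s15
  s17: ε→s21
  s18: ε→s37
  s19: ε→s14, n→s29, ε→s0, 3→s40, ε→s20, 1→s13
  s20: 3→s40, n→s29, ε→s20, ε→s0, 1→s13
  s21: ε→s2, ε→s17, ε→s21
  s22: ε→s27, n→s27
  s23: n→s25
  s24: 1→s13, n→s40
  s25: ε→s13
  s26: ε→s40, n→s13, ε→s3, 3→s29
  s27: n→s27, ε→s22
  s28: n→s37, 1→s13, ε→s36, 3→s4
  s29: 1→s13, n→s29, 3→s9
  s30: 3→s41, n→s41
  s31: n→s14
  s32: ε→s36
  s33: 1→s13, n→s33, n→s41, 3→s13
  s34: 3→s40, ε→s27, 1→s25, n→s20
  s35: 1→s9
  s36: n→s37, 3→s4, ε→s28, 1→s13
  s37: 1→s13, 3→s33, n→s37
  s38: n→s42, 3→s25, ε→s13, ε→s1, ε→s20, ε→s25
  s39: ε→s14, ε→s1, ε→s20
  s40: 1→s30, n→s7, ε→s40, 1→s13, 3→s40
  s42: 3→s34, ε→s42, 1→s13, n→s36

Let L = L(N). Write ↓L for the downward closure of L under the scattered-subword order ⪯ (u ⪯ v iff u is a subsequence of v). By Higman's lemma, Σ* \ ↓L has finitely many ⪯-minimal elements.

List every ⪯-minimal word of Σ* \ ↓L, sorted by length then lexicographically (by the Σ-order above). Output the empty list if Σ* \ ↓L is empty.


|Q|=43, |F|=12, |δ|=113 (49 ε).
min D↑ (10 st, q0=0, F={1}): 0:1→1,n→2,3→3 1:1→1,n→1,3→1 2:1→1,n→4,3→5 3:1→1,n→5,3→6 4:1→1,n→4,3→7 5:1→1,n→8,3→6 6:1→1,n→1,3→6 7:1→1,n→7,3→1 8:1→1,n→8,3→9 9:1→1,n→1,3→1 [Hopcroft].
'1': run [24, 4] end={s13,s25,s30,s41} rej; 1/1 del acc.
'33n': run [24, 20, 8, 5] end={s13,s22,s27,s41,s7} rej; 3/3 del acc.
'nn33': run [24, 21, 10, 6, 1] end={s13} — reject; 4/4 del acc.
3 minimals (antichain).

A = [1, 33n, nn33].


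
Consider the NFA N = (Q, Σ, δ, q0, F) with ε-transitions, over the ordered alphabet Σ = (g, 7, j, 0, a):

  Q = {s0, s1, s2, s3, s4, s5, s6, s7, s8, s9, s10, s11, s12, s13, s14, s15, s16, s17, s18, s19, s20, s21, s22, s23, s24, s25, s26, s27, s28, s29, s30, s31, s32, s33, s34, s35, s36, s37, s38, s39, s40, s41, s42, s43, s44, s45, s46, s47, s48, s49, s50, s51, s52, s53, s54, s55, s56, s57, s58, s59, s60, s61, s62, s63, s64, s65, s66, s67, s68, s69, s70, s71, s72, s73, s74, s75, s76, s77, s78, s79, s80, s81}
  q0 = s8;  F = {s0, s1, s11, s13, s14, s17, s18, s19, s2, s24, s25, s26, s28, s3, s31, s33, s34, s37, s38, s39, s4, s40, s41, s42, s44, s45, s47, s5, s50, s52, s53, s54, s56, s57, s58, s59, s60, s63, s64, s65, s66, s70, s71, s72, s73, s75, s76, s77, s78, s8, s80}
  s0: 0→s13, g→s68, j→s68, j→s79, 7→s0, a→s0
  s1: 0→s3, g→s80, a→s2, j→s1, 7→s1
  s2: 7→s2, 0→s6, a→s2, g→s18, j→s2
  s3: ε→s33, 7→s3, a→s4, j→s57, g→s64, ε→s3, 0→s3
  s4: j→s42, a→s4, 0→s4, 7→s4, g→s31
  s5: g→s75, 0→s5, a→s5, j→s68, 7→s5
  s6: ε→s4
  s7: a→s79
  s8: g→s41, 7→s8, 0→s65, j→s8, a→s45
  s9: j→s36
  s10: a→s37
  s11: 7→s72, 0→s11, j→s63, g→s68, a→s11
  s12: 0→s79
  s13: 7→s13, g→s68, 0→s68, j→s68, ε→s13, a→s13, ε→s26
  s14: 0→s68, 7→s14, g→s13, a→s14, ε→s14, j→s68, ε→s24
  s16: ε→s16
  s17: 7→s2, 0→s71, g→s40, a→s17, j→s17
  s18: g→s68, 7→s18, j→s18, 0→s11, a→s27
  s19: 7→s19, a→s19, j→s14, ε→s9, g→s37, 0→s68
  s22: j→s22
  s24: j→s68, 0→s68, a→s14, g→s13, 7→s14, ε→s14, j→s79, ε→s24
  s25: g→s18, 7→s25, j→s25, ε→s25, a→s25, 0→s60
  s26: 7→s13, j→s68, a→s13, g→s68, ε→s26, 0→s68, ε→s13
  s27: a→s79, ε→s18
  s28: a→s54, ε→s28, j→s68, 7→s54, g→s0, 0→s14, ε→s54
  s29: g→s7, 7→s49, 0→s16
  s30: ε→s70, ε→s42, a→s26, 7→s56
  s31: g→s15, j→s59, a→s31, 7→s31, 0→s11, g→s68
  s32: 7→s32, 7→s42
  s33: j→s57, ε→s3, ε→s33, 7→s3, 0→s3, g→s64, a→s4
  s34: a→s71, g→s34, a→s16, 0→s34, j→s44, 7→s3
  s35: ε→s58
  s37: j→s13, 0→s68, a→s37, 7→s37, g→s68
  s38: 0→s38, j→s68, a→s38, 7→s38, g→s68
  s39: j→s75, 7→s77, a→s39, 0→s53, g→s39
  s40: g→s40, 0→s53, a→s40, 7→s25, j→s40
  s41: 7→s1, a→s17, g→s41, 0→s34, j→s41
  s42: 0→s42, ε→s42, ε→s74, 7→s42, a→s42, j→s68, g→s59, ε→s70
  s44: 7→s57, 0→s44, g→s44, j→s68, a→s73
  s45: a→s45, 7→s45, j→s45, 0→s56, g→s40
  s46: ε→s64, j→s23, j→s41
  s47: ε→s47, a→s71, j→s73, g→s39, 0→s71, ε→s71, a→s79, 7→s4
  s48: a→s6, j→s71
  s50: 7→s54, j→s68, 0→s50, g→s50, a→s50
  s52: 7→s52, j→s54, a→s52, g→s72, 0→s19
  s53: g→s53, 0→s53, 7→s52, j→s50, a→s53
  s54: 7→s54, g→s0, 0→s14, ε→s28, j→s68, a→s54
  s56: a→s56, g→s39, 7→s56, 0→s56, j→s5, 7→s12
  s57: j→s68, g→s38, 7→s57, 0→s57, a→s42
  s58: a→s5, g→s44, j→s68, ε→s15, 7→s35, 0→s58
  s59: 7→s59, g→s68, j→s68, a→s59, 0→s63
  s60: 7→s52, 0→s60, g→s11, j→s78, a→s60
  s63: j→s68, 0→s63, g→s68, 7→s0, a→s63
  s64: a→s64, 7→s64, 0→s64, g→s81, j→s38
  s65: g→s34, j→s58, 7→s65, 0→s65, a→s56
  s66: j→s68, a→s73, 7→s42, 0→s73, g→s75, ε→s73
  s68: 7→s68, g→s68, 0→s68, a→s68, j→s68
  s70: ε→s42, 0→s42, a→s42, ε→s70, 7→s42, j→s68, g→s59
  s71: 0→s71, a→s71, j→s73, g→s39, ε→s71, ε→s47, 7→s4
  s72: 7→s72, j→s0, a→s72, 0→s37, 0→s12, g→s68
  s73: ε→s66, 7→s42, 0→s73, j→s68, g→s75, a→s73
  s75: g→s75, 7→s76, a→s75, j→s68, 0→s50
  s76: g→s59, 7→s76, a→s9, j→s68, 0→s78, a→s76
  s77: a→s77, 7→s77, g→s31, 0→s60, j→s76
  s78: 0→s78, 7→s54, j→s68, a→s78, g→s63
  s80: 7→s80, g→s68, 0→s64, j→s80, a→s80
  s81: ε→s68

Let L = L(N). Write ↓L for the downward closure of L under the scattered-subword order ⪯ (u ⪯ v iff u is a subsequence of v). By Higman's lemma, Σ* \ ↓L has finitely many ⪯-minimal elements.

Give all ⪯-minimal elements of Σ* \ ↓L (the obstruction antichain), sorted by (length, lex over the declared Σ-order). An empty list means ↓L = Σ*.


|Q|=82, |F|=51, |δ|=322 (37 ε).
min D↑ (45 st, q0=0, F={15}): 0:g→1,7→0,j→0,0→2,a→3 1:g→1,7→4,j→1,0→5,a→6 2:g→5,7→2,j→7,0→2,a→8 3:g→9,7→3,j→3,0→8,a→3 4:g→10,7→4,j→4,0→11,a→12 5:g→5,7→11,j→13,0→5,a→14 6:g→9,7→12,j→6,0→14,a→6 7:g→13,7→7,j→15,0→7,a→16 8:g→17,7→8,j→16,0→8,a→8 9:g→9,7→18,j→9,0→19,a→9 10:g→15,7→10,j→10,0→20,a→10 11:g→20,7→11,j→21,0→11,a→22 12:g→23,7→12,j→12,0→22,a→12 13:g→13,7→21,j→15,0→13,a→24 14:g→17,7→22,j→24,0→14,a→14 15:g→15,7→15,j→15,0→15,a→15 16:g→25,7→16,j→15,0→16,a→16 17:g→17,7→26,j→25,0→19,a→17 18:g→23,7→18,j→18,0→27,a→18 19:g→19,7→28,j→29,0→19,a→19 20:g→15,7→20,j→30,0→20,a→20 21:g→30,7→21,j→15,0→21,a→31 22:g→32,7→22,j→31,0→22,a→22 23:g→15,7→23,j→23,0→33,a→23 24:g→25,7→31,j→15,0→24,a→24 25:g→25,7→34,j→15,0→29,a→25 26:g→32,7→26,j→34,0→27,a→26 27:g→33,7→28,j→35,0→27,a→27 28:g→36,7→28,j→37,0→38,a→28 29:g→29,7→37,j→15,0→29,a→29 30:g→15,7→30,j→15,0→30,a→30 31:g→39,7→31,j→15,0→31,a→31 32:g→15,7→32,j→39,0→33,a→32 33:g→15,7→36,j→40,0→33,a→33 34:g→39,7→34,j→15,0→35,a→34 35:g→40,7→37,j→15,0→35,a→35 36:g→15,7→36,j→41,0→42,a→36 37:g→41,7→37,j→15,0→43,a→37 38:g→42,7→38,j→43,0→15,a→38 39:g→15,7→39,j→15,0→40,a→39 40:g→15,7→41,j→15,0→40,a→40 41:g→15,7→41,j→15,0→44,a→41 42:g→15,7→42,j→44,0→15,a→42 43:g→44,7→43,j→15,0→15,a→43 44:g→15,7→44,j→15,0→15,a→44 (ε-aug+det+¬).
'0jj': N↓-sim [63, 52, 29, 3] end={s36,s68,s79} ∉↓L; 3/3 deletions ∈↓L.
'g7gg': run [63, 56, 42, 19, 3] end={s15,s68,s81} ∉↓L; 4/4 deletions ∈↓L.
'ag0700': run [63, 52, 34, 22, 16, 11, 2] end={s68,s79} — reject; 6/6 single-dels accept.
3 minimals (antichain).

min(Σ*\↓L) = [0jj, g7gg, ag0700].


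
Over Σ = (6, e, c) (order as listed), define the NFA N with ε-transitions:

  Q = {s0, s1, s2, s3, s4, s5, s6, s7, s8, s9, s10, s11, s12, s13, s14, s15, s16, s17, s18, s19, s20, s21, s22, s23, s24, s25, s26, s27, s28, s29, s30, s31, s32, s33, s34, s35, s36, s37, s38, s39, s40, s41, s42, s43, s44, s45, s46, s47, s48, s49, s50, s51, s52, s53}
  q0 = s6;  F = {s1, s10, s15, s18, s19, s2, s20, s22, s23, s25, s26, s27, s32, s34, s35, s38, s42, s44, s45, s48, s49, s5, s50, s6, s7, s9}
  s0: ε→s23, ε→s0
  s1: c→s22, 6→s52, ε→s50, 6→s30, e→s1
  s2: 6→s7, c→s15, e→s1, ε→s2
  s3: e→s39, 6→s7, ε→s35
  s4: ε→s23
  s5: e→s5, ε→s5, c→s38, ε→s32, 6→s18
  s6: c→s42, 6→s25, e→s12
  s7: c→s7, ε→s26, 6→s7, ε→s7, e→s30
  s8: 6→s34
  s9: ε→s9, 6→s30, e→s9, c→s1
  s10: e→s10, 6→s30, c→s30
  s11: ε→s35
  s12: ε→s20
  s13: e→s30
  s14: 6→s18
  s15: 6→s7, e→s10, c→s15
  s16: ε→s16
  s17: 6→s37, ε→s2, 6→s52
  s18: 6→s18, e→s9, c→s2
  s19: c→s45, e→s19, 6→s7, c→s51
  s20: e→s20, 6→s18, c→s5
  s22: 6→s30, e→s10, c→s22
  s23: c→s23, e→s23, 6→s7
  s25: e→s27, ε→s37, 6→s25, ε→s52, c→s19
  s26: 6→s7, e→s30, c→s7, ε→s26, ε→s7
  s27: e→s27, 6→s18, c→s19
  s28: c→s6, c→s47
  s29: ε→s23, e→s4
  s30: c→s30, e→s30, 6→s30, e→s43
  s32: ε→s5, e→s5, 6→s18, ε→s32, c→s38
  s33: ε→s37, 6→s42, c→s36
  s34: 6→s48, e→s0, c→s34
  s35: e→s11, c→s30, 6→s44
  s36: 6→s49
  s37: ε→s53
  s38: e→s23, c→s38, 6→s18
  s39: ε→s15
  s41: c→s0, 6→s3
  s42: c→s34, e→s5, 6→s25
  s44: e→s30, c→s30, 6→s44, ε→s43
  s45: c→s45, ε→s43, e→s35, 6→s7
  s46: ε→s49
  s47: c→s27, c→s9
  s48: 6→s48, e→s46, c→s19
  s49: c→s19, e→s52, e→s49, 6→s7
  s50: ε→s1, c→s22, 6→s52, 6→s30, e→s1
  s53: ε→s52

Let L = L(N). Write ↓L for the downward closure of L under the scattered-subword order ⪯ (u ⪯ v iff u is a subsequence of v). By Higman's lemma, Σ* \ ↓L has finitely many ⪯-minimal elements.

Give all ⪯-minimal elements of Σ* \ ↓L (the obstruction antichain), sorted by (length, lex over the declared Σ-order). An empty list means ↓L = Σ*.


|Q|=54, |F|=26, |δ|=133 (30 ε).
min D↑ (24 st, q0=0, F={16}): 0:6→1,e→2,c→3 1:6→1,e→4,c→5 2:6→6,e→2,c→7 3:6→1,e→7,c→8 4:6→6,e→4,c→5 5:6→9,e→5,c→10 6:6→6,e→11,c→12 7:6→6,e→7,c→13 8:6→14,e→15,c→8 9:6→9,e→16,c→9 10:6→9,e→17,c→10 11:6→16,e→11,c→18 12:6→9,e→18,c→19 13:6→6,e→15,c→13 14:6→14,e→20,c→5 15:6→9,e→15,c→15 16:6→16,e→16,c→16 17:6→21,e→17,c→16 18:6→16,e→18,c→22 19:6→9,e→23,c→19 20:6→9,e→20,c→5 21:6→21,e→16,c→16 22:6→16,e→23,c→22 23:6→16,e→23,c→16.
'6c6e': N↓-sim [36, 26, 17, 6, 2] end={s30,s43} rej; 4/4 del acc.
'e6e6': |S_i|=[36, 29, 14, 8, 3] end={s30,s43,s52} rej; 4/4 single-dels accept.
'6ccec': run [36, 26, 17, 12, 6, 2] end={s30,s43} — reject; 5/5 single-dels accept.
'cce6e': |S_i|=[36, 33, 26, 20, 6, 2] end={s30,s43} ∉↓L; 5/5 del acc.
4 minimals (antichain).

Antichain: [6c6e, e6e6, 6ccec, cce6e].


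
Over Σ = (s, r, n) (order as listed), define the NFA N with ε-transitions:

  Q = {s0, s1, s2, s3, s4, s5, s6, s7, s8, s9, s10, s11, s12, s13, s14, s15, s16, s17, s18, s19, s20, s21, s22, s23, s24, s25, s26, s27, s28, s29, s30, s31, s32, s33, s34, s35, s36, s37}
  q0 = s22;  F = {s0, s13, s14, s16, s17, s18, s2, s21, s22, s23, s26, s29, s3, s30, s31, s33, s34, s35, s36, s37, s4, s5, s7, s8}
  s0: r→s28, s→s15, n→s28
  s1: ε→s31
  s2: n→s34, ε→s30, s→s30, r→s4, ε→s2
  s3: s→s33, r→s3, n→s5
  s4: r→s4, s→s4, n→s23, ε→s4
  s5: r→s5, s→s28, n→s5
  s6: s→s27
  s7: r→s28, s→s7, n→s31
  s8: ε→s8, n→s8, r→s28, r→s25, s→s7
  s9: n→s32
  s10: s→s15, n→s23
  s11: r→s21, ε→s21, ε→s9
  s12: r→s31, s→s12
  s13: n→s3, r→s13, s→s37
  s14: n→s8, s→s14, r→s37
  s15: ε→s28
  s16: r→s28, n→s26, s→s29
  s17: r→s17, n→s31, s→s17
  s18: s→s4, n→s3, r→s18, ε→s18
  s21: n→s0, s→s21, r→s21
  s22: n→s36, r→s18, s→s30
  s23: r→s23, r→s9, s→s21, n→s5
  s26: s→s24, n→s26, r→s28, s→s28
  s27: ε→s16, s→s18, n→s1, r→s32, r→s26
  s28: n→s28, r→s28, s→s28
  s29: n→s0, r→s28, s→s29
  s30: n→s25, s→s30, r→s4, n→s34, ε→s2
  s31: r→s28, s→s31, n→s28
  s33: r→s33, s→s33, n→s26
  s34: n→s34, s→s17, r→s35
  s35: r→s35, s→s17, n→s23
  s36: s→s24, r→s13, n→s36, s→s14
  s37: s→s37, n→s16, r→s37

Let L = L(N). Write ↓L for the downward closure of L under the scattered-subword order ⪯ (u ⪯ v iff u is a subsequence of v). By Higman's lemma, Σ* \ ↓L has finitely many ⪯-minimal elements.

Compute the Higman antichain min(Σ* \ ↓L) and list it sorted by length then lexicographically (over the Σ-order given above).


|Q|=38, |F|=24, |δ|=102 (11 ε).
min D↑ (24 st, q0=0, F={19}): 0:s→1,r→2,n→3 1:s→1,r→4,n→5 2:s→4,r→2,n→6 3:s→7,r→8,n→3 4:s→4,r→4,n→9 5:s→10,r→11,n→5 6:s→12,r→6,n→13 7:s→7,r→14,n→15 8:s→14,r→8,n→6 9:s→16,r→9,n→13 10:s→10,r→10,n→17 11:s→10,r→11,n→9 12:s→12,r→12,n→18 13:s→19,r→13,n→13 14:s→14,r→14,n→20 15:s→21,r→19,n→15 16:s→16,r→16,n→22 17:s→17,r→19,n→19 18:s→19,r→19,n→18 19:s→19,r→19,n→19 20:s→23,r→19,n→18 21:s→21,r→19,n→17 22:s→19,r→19,n→19 23:s→23,r→19,n→22 [Hopcroft].
'rnns': N↓-sim [30, 22, 15, 7, 3] end={s15,s24,s28} — reject; 4/4 del acc.
'nsnr': N↓-sim [30, 25, 16, 11, 2] end={s25,s28} — reject; 4/4 del acc.
'snsnn': run [30, 25, 19, 9, 4, 1] end={s28} ∉↓L; 5/5 deletions ∈↓L.
3 words, ⪯-incomp.

A = [rnns, nsnr, snsnn].


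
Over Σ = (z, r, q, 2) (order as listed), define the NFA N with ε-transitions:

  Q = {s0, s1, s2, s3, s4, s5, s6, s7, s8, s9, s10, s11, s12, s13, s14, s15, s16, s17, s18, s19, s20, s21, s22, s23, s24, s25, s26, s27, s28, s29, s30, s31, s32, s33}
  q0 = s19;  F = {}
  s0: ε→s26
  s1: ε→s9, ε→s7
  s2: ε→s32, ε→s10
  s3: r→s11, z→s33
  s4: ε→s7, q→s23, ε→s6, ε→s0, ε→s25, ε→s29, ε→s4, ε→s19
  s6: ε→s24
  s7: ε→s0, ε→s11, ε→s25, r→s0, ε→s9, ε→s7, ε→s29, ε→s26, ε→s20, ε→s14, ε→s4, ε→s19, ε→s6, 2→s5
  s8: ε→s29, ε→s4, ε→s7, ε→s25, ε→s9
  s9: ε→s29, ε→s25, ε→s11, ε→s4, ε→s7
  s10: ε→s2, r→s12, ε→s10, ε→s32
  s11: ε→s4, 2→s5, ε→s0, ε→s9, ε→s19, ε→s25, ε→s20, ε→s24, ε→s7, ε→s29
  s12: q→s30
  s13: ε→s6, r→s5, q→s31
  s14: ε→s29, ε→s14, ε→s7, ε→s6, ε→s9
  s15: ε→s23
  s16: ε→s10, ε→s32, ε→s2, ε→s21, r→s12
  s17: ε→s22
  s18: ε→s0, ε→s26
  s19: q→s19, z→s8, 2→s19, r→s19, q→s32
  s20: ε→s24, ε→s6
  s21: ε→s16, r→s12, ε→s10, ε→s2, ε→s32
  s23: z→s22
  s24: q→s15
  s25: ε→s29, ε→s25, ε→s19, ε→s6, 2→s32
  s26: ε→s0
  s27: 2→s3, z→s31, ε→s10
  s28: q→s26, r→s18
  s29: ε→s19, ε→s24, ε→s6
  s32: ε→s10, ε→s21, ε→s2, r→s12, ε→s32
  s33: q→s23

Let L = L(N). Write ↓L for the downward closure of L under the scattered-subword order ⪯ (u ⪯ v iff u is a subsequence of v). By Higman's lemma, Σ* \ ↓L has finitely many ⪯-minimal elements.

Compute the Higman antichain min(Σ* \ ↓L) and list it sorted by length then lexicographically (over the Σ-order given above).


|Q|=34, |F|=0, |δ|=106 (80 ε).
min D↑ (1 st, q0=0, F={0}): 0:z→0,r→0,q→0,2→0 (ε-aug+det+¬).
ε ∈ L(D↑) ⇒ ↓L = ∅.

Antichain: [ε].


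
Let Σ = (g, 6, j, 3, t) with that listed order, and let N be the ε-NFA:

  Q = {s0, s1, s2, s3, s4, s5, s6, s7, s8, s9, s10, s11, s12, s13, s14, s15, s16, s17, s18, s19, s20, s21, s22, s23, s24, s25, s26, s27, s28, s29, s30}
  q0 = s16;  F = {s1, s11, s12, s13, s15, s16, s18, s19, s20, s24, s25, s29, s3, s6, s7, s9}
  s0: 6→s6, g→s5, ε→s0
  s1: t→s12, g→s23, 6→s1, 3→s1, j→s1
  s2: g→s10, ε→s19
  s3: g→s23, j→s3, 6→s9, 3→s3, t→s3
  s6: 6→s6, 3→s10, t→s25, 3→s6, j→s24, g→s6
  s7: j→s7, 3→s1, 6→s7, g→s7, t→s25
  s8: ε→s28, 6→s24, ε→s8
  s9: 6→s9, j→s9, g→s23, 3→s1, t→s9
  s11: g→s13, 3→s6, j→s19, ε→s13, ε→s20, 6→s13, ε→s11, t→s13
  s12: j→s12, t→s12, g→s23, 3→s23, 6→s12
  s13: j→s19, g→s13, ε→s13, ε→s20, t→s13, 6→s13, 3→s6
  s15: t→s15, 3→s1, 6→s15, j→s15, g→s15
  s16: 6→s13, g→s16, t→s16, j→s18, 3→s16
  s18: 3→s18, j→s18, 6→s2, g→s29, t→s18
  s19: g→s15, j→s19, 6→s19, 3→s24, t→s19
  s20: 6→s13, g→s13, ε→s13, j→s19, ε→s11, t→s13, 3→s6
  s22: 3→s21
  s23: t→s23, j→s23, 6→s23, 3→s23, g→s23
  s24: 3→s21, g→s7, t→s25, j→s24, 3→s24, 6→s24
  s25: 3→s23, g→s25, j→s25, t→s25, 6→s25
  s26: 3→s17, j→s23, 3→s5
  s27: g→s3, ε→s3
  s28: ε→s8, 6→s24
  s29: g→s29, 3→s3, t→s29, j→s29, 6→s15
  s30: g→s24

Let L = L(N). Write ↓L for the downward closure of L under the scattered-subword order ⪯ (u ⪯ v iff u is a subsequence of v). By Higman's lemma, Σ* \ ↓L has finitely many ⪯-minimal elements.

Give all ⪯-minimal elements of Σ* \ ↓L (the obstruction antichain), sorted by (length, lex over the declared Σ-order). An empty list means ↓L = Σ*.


|Q|=31, |F|=16, |δ|=111 (13 ε).
min D↑ (15 st, q0=0, F={12}): 0:g→0,6→1,j→2,3→0,t→0 1:g→1,6→1,j→3,3→4,t→1 2:g→5,6→3,j→2,3→2,t→2 3:g→6,6→3,j→3,3→7,t→3 4:g→4,6→4,j→7,3→4,t→8 5:g→5,6→6,j→5,3→9,t→5 6:g→6,6→6,j→6,3→10,t→6 7:g→11,6→7,j→7,3→7,t→8 8:g→8,6→8,j→8,3→12,t→8 9:g→12,6→13,j→9,3→9,t→9 10:g→12,6→10,j→10,3→10,t→14 11:g→11,6→11,j→11,3→10,t→8 12:g→12,6→12,j→12,3→12,t→12 13:g→12,6→13,j→13,3→10,t→13 14:g→12,6→14,j→14,3→12,t→14 [Hopcroft].
'63t3': run [20, 16, 9, 3, 1] end={s23} — reject; 4/4 del acc.
'jg3g': N↓-sim [20, 15, 10, 5, 1] end={s23} — reject; 4/4 deletions ∈↓L.
2 obstructions.

min(Σ*\↓L) = [63t3, jg3g].


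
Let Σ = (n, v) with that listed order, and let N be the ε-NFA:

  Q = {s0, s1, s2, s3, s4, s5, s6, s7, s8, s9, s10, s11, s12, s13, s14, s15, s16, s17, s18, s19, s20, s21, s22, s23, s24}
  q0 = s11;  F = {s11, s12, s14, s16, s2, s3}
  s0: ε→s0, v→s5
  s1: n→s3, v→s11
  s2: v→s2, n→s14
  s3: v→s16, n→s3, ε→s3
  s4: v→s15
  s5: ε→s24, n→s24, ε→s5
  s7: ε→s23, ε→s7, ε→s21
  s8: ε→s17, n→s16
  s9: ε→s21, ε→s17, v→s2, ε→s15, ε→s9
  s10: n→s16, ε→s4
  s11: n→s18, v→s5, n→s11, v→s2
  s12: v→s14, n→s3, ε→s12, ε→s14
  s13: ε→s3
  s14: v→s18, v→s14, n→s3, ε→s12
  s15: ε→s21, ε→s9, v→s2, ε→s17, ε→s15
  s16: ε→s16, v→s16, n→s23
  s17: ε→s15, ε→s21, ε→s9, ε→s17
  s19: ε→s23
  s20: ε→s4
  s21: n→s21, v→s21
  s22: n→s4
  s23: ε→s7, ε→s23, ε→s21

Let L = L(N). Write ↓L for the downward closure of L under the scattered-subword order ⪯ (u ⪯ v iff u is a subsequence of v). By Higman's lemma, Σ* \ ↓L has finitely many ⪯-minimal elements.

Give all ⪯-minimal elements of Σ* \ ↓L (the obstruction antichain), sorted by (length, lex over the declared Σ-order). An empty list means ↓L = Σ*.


|Q|=25, |F|=6, |δ|=58 (31 ε).
min D↑ (6 st, q0=0, F={5}): 0:n→0,v→1 1:n→2,v→1 2:n→3,v→2 3:n→3,v→4 4:n→5,v→4 5:n→5,v→5.
'vnnvn': |S_i|=[12, 11, 9, 5, 4, 3] end={s21,s23,s7} rej; 5/5 del acc.
1 words, ⪯-incomp.

min(Σ*\↓L) = [vnnvn].


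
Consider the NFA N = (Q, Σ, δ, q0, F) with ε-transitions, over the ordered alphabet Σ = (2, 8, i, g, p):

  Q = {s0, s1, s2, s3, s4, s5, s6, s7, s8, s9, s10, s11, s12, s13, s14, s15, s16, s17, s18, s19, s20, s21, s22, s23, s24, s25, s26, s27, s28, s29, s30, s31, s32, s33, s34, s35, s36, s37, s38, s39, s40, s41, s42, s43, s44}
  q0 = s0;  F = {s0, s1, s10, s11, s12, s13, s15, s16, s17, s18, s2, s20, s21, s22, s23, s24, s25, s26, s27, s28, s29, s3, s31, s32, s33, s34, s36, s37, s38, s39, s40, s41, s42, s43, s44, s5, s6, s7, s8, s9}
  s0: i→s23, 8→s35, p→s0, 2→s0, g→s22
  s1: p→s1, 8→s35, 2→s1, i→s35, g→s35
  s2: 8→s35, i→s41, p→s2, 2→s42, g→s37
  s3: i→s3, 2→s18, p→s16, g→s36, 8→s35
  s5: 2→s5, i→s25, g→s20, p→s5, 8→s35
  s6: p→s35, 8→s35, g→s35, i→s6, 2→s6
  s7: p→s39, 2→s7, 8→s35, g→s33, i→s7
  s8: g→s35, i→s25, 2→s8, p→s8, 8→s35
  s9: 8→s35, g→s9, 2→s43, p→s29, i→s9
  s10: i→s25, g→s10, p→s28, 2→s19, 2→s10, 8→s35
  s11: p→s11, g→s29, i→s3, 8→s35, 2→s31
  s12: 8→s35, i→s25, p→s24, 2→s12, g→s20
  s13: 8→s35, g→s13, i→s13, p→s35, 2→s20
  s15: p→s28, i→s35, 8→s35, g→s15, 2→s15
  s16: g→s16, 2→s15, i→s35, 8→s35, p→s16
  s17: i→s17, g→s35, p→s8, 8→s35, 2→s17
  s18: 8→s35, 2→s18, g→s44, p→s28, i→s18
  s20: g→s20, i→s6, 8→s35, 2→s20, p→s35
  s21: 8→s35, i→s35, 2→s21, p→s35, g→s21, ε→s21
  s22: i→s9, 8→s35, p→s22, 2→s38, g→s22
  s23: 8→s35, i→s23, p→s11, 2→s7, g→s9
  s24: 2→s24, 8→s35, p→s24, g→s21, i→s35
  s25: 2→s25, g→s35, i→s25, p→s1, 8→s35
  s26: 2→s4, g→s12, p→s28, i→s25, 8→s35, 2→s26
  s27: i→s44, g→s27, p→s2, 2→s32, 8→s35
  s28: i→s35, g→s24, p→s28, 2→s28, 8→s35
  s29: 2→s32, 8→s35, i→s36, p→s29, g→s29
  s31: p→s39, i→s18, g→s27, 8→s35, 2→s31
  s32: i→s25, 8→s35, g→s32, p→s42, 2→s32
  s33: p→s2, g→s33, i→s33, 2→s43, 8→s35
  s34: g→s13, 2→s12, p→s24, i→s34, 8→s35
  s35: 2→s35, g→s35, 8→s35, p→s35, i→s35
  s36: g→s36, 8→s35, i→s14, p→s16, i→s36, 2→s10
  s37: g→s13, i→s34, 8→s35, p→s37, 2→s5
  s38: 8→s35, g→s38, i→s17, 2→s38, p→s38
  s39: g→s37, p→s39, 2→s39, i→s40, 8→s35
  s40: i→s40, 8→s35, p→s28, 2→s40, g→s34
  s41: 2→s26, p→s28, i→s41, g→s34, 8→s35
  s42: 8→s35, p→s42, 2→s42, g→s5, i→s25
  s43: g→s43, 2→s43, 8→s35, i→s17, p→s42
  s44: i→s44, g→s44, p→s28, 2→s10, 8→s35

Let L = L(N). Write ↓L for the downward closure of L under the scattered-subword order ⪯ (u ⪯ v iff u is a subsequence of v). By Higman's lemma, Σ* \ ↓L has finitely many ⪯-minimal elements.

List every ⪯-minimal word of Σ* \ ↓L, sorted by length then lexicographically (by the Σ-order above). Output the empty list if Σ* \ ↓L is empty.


Antichain: [8, g2ig, ipipi, i2pggp].

|Q|=45, |F|=40, |δ|=209 (1 ε).
min D↑ (41 st, q0=0, F={1}): 0:2→0,8→1,i→2,g→3,p→0 1:2→1,8→1,i→1,g→1,p→1 2:2→4,8→1,i→2,g→5,p→6 3:2→7,8→1,i→5,g→3,p→3 4:2→4,8→1,i→4,g→8,p→9 5:2→10,8→1,i→5,g→5,p→11 6:2→12,8→1,i→13,g→11,p→6 7:2→7,8→1,i→14,g→7,p→7 8:2→10,8→1,i→8,g→8,p→15 9:2→9,8→1,i→16,g→17,p→9 10:2→10,8→1,i→14,g→10,p→18 11:2→19,8→1,i→20,g→11,p→11 12:2→12,8→1,i→21,g→22,p→9 13:2→21,8→1,i→13,g→20,p→23 14:2→14,8→1,i→14,g→1,p→24 15:2→18,8→1,i→25,g→17,p→15 16:2→16,8→1,i→16,g→26,p→27 17:2→28,8→1,i→26,g→29,p→17 18:2→18,8→1,i→30,g→28,p→18 19:2→19,8→1,i→30,g→19,p→18 20:2→31,8→1,i→20,g→20,p→23 21:2→21,8→1,i→21,g→32,p→27 22:2→19,8→1,i→32,g→22,p→15 23:2→33,8→1,i→1,g→23,p→23 24:2→24,8→1,i→30,g→1,p→24 25:2→34,8→1,i→25,g→26,p→27 26:2→35,8→1,i→26,g→29,p→36 27:2→27,8→1,i→1,g→36,p→27 28:2→28,8→1,i→30,g→37,p→28 29:2→37,8→1,i→29,g→29,p→1 30:2→30,8→1,i→30,g→1,p→38 31:2→31,8→1,i→30,g→31,p→27 32:2→31,8→1,i→32,g→32,p→27 33:2→33,8→1,i→1,g→33,p→27 34:2→34,8→1,i→30,g→35,p→27 35:2→35,8→1,i→30,g→37,p→36 36:2→36,8→1,i→1,g→39,p→36 37:2→37,8→1,i→40,g→37,p→1 38:2→38,8→1,i→1,g→1,p→38 39:2→39,8→1,i→1,g→39,p→1 40:2→40,8→1,i→40,g→1,p→1 [Hopcroft].
'8': |S_i|=[44, 1] end={s35} rej; 1/1 deletions ∈↓L.
'g2ig': run [44, 35, 21, 6, 1] end={s35} ∉↓L; 4/4 deletions ∈↓L.
'ipipi': N↓-sim [44, 41, 35, 24, 7, 1] end={s35} rej; 5/5 del acc.
'i2pggp': run [44, 41, 33, 21, 12, 5, 1] end={s35} rej; 6/6 deletions ∈↓L.
4 minimals (antichain).


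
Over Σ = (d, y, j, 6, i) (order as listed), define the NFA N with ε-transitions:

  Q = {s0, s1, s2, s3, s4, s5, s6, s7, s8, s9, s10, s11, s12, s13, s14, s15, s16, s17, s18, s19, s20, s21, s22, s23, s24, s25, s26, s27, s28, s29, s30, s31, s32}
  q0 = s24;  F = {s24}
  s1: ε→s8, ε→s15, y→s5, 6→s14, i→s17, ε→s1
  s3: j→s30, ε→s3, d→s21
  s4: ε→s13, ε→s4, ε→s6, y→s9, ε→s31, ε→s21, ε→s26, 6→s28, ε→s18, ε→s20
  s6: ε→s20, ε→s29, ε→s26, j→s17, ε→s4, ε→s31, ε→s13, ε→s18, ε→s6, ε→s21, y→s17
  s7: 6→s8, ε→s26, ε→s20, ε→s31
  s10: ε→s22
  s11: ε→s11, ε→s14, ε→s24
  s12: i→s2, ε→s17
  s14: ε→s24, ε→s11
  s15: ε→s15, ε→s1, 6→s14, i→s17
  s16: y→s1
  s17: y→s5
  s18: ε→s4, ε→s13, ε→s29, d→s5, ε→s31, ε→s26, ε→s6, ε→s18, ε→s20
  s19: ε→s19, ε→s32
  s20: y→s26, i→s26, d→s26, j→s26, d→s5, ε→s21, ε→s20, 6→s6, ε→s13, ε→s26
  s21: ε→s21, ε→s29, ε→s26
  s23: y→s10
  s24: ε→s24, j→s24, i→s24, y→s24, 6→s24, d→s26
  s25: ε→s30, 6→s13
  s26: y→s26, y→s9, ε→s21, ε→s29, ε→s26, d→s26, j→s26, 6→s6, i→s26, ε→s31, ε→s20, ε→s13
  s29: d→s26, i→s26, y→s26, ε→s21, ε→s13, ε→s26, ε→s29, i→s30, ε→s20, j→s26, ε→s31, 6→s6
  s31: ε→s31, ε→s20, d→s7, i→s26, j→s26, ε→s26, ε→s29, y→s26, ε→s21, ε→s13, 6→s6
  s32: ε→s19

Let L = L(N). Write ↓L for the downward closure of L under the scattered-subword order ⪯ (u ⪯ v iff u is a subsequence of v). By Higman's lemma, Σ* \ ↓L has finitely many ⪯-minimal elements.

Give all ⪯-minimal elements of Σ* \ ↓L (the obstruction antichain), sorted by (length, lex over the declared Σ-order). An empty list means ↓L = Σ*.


|Q|=33, |F|=1, |δ|=117 (71 ε).
min D↑ (2 st, q0=0, F={1}): 0:d→1,y→0,j→0,6→0,i→0 1:d→1,y→1,j→1,6→1,i→1 [Hopcroft].
'd': run [17, 16] end={s13,s17,s18,s20,s21,s26,s28,s29,s30,s31,s4,s5,…} rej; 1/1 deletions ∈↓L.
1 words, ⪯-incomp.

Antichain: [d].


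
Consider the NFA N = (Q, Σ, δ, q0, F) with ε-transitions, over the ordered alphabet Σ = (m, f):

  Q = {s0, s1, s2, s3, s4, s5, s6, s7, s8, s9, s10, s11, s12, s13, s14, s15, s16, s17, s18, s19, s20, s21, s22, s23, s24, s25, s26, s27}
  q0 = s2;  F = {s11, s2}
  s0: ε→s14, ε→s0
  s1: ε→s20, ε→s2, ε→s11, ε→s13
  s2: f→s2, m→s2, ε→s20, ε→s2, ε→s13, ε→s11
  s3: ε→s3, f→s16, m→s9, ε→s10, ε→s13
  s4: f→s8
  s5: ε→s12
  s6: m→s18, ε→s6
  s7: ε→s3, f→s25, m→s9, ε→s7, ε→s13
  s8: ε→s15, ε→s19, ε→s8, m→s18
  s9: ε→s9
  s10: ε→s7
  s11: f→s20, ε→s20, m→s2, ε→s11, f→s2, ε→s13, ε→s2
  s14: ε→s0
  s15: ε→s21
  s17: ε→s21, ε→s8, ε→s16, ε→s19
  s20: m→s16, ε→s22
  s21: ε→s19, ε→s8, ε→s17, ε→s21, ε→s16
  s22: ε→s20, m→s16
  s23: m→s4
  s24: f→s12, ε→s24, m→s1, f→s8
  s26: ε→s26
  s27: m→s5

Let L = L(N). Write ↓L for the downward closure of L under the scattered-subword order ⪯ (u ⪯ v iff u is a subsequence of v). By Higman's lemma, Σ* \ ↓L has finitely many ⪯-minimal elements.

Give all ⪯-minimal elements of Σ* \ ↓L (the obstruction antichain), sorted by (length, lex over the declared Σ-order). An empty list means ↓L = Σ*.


|Q|=28, |F|=2, |δ|=61 (42 ε).
min D↑ (1 st, q0=0, F={}): 0:m→0,f→0.
L(D↑) = ∅ ⇒ ↓L = Σ*.

A = [].


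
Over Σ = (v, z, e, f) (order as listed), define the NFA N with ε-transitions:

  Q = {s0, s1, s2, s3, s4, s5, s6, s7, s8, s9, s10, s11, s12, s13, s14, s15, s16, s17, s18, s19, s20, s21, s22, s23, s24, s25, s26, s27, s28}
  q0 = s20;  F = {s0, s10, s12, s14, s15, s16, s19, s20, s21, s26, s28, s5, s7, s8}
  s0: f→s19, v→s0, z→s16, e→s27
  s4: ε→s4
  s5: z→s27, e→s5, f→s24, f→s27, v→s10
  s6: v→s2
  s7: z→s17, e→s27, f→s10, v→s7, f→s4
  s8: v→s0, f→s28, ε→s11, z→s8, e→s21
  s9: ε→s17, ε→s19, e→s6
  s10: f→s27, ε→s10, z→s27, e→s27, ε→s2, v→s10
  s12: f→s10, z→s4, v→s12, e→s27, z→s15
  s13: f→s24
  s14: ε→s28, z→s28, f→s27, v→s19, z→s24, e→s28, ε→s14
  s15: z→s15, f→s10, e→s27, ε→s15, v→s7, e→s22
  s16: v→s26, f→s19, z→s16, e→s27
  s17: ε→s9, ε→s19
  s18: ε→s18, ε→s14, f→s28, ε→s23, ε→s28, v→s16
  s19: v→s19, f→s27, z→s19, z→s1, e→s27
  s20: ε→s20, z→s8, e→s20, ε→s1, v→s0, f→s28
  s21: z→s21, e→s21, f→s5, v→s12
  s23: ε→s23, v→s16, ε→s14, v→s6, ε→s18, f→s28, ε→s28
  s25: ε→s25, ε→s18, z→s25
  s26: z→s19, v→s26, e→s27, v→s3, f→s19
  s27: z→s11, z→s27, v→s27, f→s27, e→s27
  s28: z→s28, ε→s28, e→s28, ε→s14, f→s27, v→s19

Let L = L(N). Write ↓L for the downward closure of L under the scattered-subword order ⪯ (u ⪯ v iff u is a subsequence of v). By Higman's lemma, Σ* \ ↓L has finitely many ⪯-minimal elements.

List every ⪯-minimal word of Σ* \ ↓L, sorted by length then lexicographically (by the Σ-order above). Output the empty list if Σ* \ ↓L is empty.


Antichain: [ve, ff, zefz, vzvzf].

|Q|=29, |F|=14, |δ|=102 (25 ε).
min D↑ (14 st, q0=0, F={5}): 0:v→1,z→2,e→0,f→3 1:v→1,z→4,e→5,f→6 2:v→1,z→2,e→7,f→3 3:v→6,z→3,e→3,f→5 4:v→8,z→4,e→5,f→6 5:v→5,z→5,e→5,f→5 6:v→6,z→6,e→5,f→5 7:v→9,z→7,e→7,f→10 8:v→8,z→6,e→5,f→6 9:v→9,z→11,e→5,f→12 10:v→12,z→5,e→10,f→5 11:v→13,z→11,e→5,f→12 12:v→12,z→5,e→5,f→5 13:v→13,z→6,e→5,f→12 [Hopcroft].
've': run [25, 18, 5] end={s11,s2,s22,s27,s6} — reject; 2/2 deletions ∈↓L.
'ff': run [25, 11, 3] end={s11,s24,s27} ∉↓L; 2/2 del acc.
'zefz': |S_i|=[25, 24, 19, 7, 2] end={s11,s27} rej; 4/4 deletions ∈↓L.
'vzvzf': |S_i|=[25, 18, 16, 13, 8, 2] end={s11,s27} rej; 5/5 deletions ∈↓L.
4 minimals (antichain).
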